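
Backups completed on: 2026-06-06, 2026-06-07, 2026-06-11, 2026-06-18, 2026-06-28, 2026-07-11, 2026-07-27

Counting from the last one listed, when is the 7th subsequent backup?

2027-02-08

The spacing grows by 3 each time: 1, 4, 7, 10, 13, 16 days.
Next gap: 19 days. 2026-07-27 + 19 days = 2026-08-15.
Next gap: 22 days. 2026-08-15 + 22 days = 2026-09-06.
Next gap: 25 days. 2026-09-06 + 25 days = 2026-10-01.
Next gap: 28 days. 2026-10-01 + 28 days = 2026-10-29.
Next gap: 31 days. 2026-10-29 + 31 days = 2026-11-29.
Next gap: 34 days. 2026-11-29 + 34 days = 2027-01-02.
Next gap: 37 days. 2027-01-02 + 37 days = 2027-02-08.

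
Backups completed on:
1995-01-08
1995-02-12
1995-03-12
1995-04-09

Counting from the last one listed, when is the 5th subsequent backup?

1995-09-10

Gaps: 35, 28, 28 days — a mix of 28 and 35. Every date is a Sunday.
Each is the 2nd Sunday of its month.
2nd Sunday of May 1995: 1995-05-14.
2nd Sunday of June 1995: 1995-06-11.
2nd Sunday of July 1995: 1995-07-09.
August 1995 — 2nd Sunday is 1995-08-13.
2nd Sunday of September 1995: 1995-09-10.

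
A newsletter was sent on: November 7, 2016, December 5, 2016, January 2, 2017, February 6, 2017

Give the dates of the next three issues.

All dates are Mondays, 28, 28, 35 days apart.
Specifically, the 1st Monday of each month.
1st Monday of March 2017: March 6, 2017.
1st Monday of April 2017: April 3, 2017.
May 2017 — 1st Monday is May 1, 2017.

March 6, 2017; April 3, 2017; May 1, 2017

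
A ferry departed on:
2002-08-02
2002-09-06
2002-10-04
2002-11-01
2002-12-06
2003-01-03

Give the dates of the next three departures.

2003-02-07, 2003-03-07, 2003-04-04

These are Fridays at 28- or 35-day spacing (35, 28, 28, 35, 28).
The pattern: 1st Friday of the month.
1st Friday of February 2003: 2003-02-07.
March 2003 — 1st Friday is 2003-03-07.
April 2003 — 1st Friday is 2003-04-04.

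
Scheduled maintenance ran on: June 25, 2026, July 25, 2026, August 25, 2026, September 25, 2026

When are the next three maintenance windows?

Each date is the 25th; the gaps (30, 31, 31) track the month lengths.
The rule is the 25th of each month.
October 2026: October 25, 2026.
November 2026: November 25, 2026.
December 2026: December 25, 2026.

October 25, 2026; November 25, 2026; December 25, 2026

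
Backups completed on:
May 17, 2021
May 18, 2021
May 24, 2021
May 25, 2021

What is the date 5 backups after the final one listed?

June 14, 2021

Gaps: 1, 6, 1 days — not constant, but cyclic with period 2.
The events fall on every Monday and Tuesday.
The following Monday is May 31, 2021.
The following Tuesday is June 1, 2021.
Next Monday: June 7, 2021.
Next Tuesday: June 8, 2021.
The following Monday is June 14, 2021.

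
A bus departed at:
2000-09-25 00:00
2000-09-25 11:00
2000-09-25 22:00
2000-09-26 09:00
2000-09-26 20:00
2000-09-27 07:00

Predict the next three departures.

Spacing: 11, 11, 11, 11, 11 h — constant 11 h.
2000-09-27 07:00 + 11 h = 2000-09-27 18:00.
2000-09-27 18:00 + 11 h = 2000-09-28 05:00.
2000-09-28 05:00 + 11 h = 2000-09-28 16:00.

2000-09-27 18:00, 2000-09-28 05:00, 2000-09-28 16:00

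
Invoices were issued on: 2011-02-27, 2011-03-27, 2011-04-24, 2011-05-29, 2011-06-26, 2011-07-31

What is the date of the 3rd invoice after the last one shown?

2011-10-30

These are Sundays with 28, 28, 35, 28, 35-day gaps.
Each is the final Sunday of its month — 2011-05-29 is past the 28th, so '4th Sunday' doesn't fit.
Last Sunday of August 2011: 2011-08-28.
Last Sunday of September 2011: 2011-09-25.
Last Sunday of October 2011: 2011-10-30.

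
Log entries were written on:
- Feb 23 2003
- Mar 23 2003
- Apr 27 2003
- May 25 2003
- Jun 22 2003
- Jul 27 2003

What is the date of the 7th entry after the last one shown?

Feb 22 2004

Gaps: 28, 35, 28, 28, 35 days — a mix of 28 and 35. Every date is a Sunday.
Each is the 4th Sunday of its month.
August 2003 — 4th Sunday is Aug 24 2003.
4th Sunday of September 2003: Sep 28 2003.
4th Sunday of October 2003: Oct 26 2003.
4th Sunday of November 2003: Nov 23 2003.
4th Sunday of December 2003: Dec 28 2003.
January 2004 — 4th Sunday is Jan 25 2004.
4th Sunday of February 2004: Feb 22 2004.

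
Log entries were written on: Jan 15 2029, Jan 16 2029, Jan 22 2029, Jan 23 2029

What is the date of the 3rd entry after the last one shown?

Feb 5 2029

The gap pattern 1, 6, 1 repeats every 2 events.
These are the Mondays and Tuesdays of each week.
The following Monday is Jan 29 2029.
Next Tuesday: Jan 30 2029.
The following Monday is Feb 5 2029.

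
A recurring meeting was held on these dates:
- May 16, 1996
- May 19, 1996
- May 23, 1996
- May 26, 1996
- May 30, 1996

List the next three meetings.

June 2, 1996; June 6, 1996; June 9, 1996

Gaps: 3, 4, 3, 4 days — not constant, but cyclic with period 2.
The events fall on every Thursday and Sunday.
Next Sunday: June 2, 1996.
The following Thursday is June 6, 1996.
Next Sunday: June 9, 1996.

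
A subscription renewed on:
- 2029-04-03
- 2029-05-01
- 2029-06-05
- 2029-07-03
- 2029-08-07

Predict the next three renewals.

2029-09-04, 2029-10-02, 2029-11-06

These are Tuesdays at 28- or 35-day spacing (28, 35, 28, 35).
The pattern: 1st Tuesday of the month.
September 2029 — 1st Tuesday is 2029-09-04.
October 2029 — 1st Tuesday is 2029-10-02.
1st Tuesday of November 2029: 2029-11-06.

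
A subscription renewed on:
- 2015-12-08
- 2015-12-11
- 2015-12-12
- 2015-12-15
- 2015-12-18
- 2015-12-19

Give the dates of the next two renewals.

Gaps: 3, 1, 3, 3, 1 days — not constant, but cyclic with period 3.
The events fall on every Tuesday, Friday and Saturday.
The following Tuesday is 2015-12-22.
Next Friday: 2015-12-25.

2015-12-22, 2015-12-25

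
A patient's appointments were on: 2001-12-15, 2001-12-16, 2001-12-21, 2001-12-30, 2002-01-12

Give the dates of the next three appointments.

2002-01-29, 2002-02-19, 2002-03-16

Gaps: 1, 5, 9, 13 days — each gap is 4 larger than the previous one.
Next gap: 17 days. 2002-01-12 + 17 days = 2002-01-29.
Next gap: 21 days. 2002-01-29 + 21 days = 2002-02-19.
Next gap: 25 days. 2002-02-19 + 25 days = 2002-03-16.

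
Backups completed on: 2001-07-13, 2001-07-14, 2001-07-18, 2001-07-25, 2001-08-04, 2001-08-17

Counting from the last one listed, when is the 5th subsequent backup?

2001-12-05

The spacing grows by 3 each time: 1, 4, 7, 10, 13 days.
Next gap: 16 days. 2001-08-17 + 16 days = 2001-09-02.
Next gap: 19 days. 2001-09-02 + 19 days = 2001-09-21.
Next gap: 22 days. 2001-09-21 + 22 days = 2001-10-13.
Next gap: 25 days. 2001-10-13 + 25 days = 2001-11-07.
Next gap: 28 days. 2001-11-07 + 28 days = 2001-12-05.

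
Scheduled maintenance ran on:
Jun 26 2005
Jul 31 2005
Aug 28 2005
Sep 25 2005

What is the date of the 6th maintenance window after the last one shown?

Every date is a Sunday; gaps 35, 28, 28 days.
Each is the last Sunday of its month (at least one falls on the 29th or later, ruling out '4th Sunday').
October 2005 ends with Sunday Oct 30 2005.
November 2005 ends with Sunday Nov 27 2005.
Last Sunday of December 2005: Dec 25 2005.
January 2006 ends with Sunday Jan 29 2006.
February 2006 ends with Sunday Feb 26 2006.
Last Sunday of March 2006: Mar 26 2006.

Mar 26 2006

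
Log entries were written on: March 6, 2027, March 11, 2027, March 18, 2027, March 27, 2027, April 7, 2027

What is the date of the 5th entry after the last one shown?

Gaps: 5, 7, 9, 11 days — each gap is 2 larger than the previous one.
Next gap: 13 days. April 7, 2027 + 13 days = April 20, 2027.
Next gap: 15 days. April 20, 2027 + 15 days = May 5, 2027.
Next gap: 17 days. May 5, 2027 + 17 days = May 22, 2027.
Next gap: 19 days. May 22, 2027 + 19 days = June 10, 2027.
Next gap: 21 days. June 10, 2027 + 21 days = July 1, 2027.

July 1, 2027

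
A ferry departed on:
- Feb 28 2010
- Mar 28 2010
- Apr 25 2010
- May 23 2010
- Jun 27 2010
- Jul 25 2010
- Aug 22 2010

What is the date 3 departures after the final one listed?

These are Sundays at 28- or 35-day spacing (28, 28, 28, 35, 28, 28).
The pattern: 4th Sunday of the month.
September 2010 — 4th Sunday is Sep 26 2010.
4th Sunday of October 2010: Oct 24 2010.
November 2010 — 4th Sunday is Nov 28 2010.

Nov 28 2010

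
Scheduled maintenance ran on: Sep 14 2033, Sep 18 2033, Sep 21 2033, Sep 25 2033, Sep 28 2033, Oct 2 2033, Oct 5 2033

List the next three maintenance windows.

Every event lands on a Wednesday or Sunday (gaps cycle 4, 3, 4, 3, 4, 3).
So the schedule is: every Wednesday and Sunday.
Next Sunday: Oct 9 2033.
The following Wednesday is Oct 12 2033.
Next Sunday: Oct 16 2033.

Oct 9 2033, Oct 12 2033, Oct 16 2033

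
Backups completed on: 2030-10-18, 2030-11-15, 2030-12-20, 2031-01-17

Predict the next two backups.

All dates are Fridays, 28, 35, 28 days apart.
Specifically, the 3rd Friday of each month.
February 2031 — 3rd Friday is 2031-02-21.
March 2031 — 3rd Friday is 2031-03-21.

2031-02-21, 2031-03-21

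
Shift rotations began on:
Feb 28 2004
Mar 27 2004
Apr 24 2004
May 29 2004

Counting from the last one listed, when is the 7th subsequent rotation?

Every date is a Saturday; gaps 28, 28, 35 days.
Each is the last Saturday of its month (at least one falls on the 29th or later, ruling out '4th Saturday').
Last Saturday of June 2004: Jun 26 2004.
July 2004 ends with Saturday Jul 31 2004.
Last Saturday of August 2004: Aug 28 2004.
September 2004 ends with Saturday Sep 25 2004.
Last Saturday of October 2004: Oct 30 2004.
Last Saturday of November 2004: Nov 27 2004.
December 2004 ends with Saturday Dec 25 2004.

Dec 25 2004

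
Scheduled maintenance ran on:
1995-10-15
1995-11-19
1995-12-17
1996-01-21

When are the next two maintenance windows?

1996-02-18, 1996-03-17

These are Sundays at 28- or 35-day spacing (35, 28, 35).
The pattern: 3rd Sunday of the month.
3rd Sunday of February 1996: 1996-02-18.
3rd Sunday of March 1996: 1996-03-17.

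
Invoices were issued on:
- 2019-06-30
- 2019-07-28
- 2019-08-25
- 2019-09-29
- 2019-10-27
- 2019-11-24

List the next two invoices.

2019-12-29, 2020-01-26

All Sundays; the gaps (28, 28, 35, 28, 28) vary with month length.
This is the last Sunday of each month.
Last Sunday of December 2019: 2019-12-29.
January 2020 ends with Sunday 2020-01-26.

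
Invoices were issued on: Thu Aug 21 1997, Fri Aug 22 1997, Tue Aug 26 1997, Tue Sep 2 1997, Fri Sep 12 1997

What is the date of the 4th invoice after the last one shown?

Intervals are 1, 4, 7, 10 days — an arithmetic progression with common difference 3.
Next gap: 13 days. Fri Sep 12 1997 + 13 days = Thu Sep 25 1997.
Next gap: 16 days. Thu Sep 25 1997 + 16 days = Sat Oct 11 1997.
Next gap: 19 days. Sat Oct 11 1997 + 19 days = Thu Oct 30 1997.
Next gap: 22 days. Thu Oct 30 1997 + 22 days = Fri Nov 21 1997.

Fri Nov 21 1997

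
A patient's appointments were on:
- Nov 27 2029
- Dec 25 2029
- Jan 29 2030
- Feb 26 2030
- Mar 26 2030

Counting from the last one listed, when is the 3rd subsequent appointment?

All Tuesdays; the gaps (28, 35, 28, 28) vary with month length.
This is the last Tuesday of each month.
Last Tuesday of April 2030: Apr 30 2030.
Last Tuesday of May 2030: May 28 2030.
Last Tuesday of June 2030: Jun 25 2030.

Jun 25 2030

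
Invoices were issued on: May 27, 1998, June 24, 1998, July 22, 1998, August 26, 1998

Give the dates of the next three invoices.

Gaps: 28, 28, 35 days — a mix of 28 and 35. Every date is a Wednesday.
Each is the 4th Wednesday of its month.
September 1998 — 4th Wednesday is September 23, 1998.
October 1998 — 4th Wednesday is October 28, 1998.
November 1998 — 4th Wednesday is November 25, 1998.

September 23, 1998; October 28, 1998; November 25, 1998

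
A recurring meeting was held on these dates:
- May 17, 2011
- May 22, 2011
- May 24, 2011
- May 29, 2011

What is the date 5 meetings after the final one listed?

June 14, 2011

Every event lands on a Tuesday or Sunday (gaps cycle 5, 2, 5).
So the schedule is: every Tuesday and Sunday.
The following Tuesday is May 31, 2011.
The following Sunday is June 5, 2011.
Next Tuesday: June 7, 2011.
The following Sunday is June 12, 2011.
Next Tuesday: June 14, 2011.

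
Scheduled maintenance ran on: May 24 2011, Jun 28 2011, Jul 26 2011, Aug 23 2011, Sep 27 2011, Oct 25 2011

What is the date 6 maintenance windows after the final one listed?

All dates are Tuesdays, 35, 28, 28, 35, 28 days apart.
Specifically, the 4th Tuesday of each month.
November 2011 — 4th Tuesday is Nov 22 2011.
December 2011 — 4th Tuesday is Dec 27 2011.
January 2012 — 4th Tuesday is Jan 24 2012.
4th Tuesday of February 2012: Feb 28 2012.
March 2012 — 4th Tuesday is Mar 27 2012.
4th Tuesday of April 2012: Apr 24 2012.

Apr 24 2012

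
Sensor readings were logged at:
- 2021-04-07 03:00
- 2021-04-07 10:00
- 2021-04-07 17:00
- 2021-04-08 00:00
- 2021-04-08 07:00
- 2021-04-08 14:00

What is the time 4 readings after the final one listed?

Spacing: 7, 7, 7, 7, 7 h — constant 7 h.
2021-04-08 14:00 + 7 h = 2021-04-08 21:00.
2021-04-08 21:00 + 7 h = 2021-04-09 04:00.
2021-04-09 04:00 + 7 h = 2021-04-09 11:00.
2021-04-09 11:00 + 7 h = 2021-04-09 18:00.

2021-04-09 18:00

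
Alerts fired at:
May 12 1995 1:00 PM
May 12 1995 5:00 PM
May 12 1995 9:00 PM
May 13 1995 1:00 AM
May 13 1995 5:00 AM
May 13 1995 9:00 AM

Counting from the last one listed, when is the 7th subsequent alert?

May 14 1995 1:00 PM

Spacing: 4, 4, 4, 4, 4 h — constant 4 h.
May 13 1995 9:00 AM + 4 h = May 13 1995 1:00 PM.
May 13 1995 1:00 PM + 4 h = May 13 1995 5:00 PM.
May 13 1995 5:00 PM + 4 h = May 13 1995 9:00 PM.
May 13 1995 9:00 PM + 4 h = May 14 1995 1:00 AM.
May 14 1995 1:00 AM + 4 h = May 14 1995 5:00 AM.
May 14 1995 5:00 AM + 4 h = May 14 1995 9:00 AM.
May 14 1995 9:00 AM + 4 h = May 14 1995 1:00 PM.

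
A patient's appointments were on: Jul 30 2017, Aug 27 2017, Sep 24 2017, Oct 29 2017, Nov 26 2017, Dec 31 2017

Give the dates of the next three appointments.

These are Sundays with 28, 28, 35, 28, 35-day gaps.
Each is the final Sunday of its month — Jul 30 2017 is past the 28th, so '4th Sunday' doesn't fit.
January 2018 ends with Sunday Jan 28 2018.
February 2018 ends with Sunday Feb 25 2018.
March 2018 ends with Sunday Mar 25 2018.

Jan 28 2018, Feb 25 2018, Mar 25 2018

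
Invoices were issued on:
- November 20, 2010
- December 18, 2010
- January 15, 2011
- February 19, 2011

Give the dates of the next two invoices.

All dates are Saturdays, 28, 28, 35 days apart.
Specifically, the 3rd Saturday of each month.
March 2011 — 3rd Saturday is March 19, 2011.
April 2011 — 3rd Saturday is April 16, 2011.

March 19, 2011; April 16, 2011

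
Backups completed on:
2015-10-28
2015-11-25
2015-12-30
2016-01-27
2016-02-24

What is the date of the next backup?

2016-03-30

Every date is a Wednesday; gaps 28, 35, 28, 28 days.
Each is the last Wednesday of its month (at least one falls on the 29th or later, ruling out '4th Wednesday').
Last Wednesday of March 2016: 2016-03-30.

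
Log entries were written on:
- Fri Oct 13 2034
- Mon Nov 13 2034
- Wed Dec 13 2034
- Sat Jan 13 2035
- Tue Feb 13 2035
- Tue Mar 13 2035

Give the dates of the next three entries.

Fri Apr 13 2035, Sun May 13 2035, Wed Jun 13 2035

Gaps: 31, 30, 31, 31, 28 days — not constant. Every event is on the 13th of the month.
Pattern: the 13th of each month.
Next: April 2035 → Fri Apr 13 2035.
May 2035: Sun May 13 2035.
Next: June 2035 → Wed Jun 13 2035.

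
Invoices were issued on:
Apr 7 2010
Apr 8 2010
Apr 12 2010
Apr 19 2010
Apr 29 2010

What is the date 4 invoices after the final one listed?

The spacing grows by 3 each time: 1, 4, 7, 10 days.
Next gap: 13 days. Apr 29 2010 + 13 days = May 12 2010.
Next gap: 16 days. May 12 2010 + 16 days = May 28 2010.
Next gap: 19 days. May 28 2010 + 19 days = Jun 16 2010.
Next gap: 22 days. Jun 16 2010 + 22 days = Jul 8 2010.

Jul 8 2010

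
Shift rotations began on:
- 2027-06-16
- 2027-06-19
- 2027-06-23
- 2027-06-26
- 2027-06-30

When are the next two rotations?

2027-07-03, 2027-07-07

The gap pattern 3, 4, 3, 4 repeats every 2 events.
These are the Wednesdays and Saturdays of each week.
Next Saturday: 2027-07-03.
Next Wednesday: 2027-07-07.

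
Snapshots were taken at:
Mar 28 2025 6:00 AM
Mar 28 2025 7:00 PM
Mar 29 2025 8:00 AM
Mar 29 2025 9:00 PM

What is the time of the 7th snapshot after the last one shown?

The interval is a steady 13 hours (13, 13, 13).
Mar 29 2025 9:00 PM + 13 h = Mar 30 2025 10:00 AM.
Mar 30 2025 10:00 AM + 13 h = Mar 30 2025 11:00 PM.
Mar 30 2025 11:00 PM + 13 h = Mar 31 2025 12:00 PM.
Mar 31 2025 12:00 PM + 13 h = Apr 1 2025 1:00 AM.
Apr 1 2025 1:00 AM + 13 h = Apr 1 2025 2:00 PM.
Apr 1 2025 2:00 PM + 13 h = Apr 2 2025 3:00 AM.
Apr 2 2025 3:00 AM + 13 h = Apr 2 2025 4:00 PM.

Apr 2 2025 4:00 PM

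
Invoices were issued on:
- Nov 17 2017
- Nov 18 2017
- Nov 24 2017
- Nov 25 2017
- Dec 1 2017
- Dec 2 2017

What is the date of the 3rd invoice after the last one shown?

The gap pattern 1, 6, 1, 6, 1 repeats every 2 events.
These are the Fridays and Saturdays of each week.
The following Friday is Dec 8 2017.
Next Saturday: Dec 9 2017.
The following Friday is Dec 15 2017.

Dec 15 2017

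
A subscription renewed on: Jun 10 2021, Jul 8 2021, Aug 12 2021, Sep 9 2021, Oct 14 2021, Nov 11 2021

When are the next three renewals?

These are Thursdays at 28- or 35-day spacing (28, 35, 28, 35, 28).
The pattern: 2nd Thursday of the month.
December 2021 — 2nd Thursday is Dec 9 2021.
2nd Thursday of January 2022: Jan 13 2022.
February 2022 — 2nd Thursday is Feb 10 2022.

Dec 9 2021, Jan 13 2022, Feb 10 2022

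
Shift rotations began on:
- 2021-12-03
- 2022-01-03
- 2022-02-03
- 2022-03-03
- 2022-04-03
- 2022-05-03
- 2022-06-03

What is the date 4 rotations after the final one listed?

2022-10-03

The day-of-month is always 3 (31, 31, 28, 31, 30, 31 days between events).
So this recurs on the 3rd of each month.
Next: July 2022 → 2022-07-03.
Next: August 2022 → 2022-08-03.
Next: September 2022 → 2022-09-03.
October 2022: 2022-10-03.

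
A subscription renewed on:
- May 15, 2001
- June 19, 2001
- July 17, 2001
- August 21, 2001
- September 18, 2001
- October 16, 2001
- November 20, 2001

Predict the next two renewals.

December 18, 2001; January 15, 2002

Gaps: 35, 28, 35, 28, 28, 35 days — a mix of 28 and 35. Every date is a Tuesday.
Each is the 3rd Tuesday of its month.
December 2001 — 3rd Tuesday is December 18, 2001.
January 2002 — 3rd Tuesday is January 15, 2002.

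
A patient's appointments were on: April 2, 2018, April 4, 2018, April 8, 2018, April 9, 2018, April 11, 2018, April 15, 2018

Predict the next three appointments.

April 16, 2018; April 18, 2018; April 22, 2018

Gaps: 2, 4, 1, 2, 4 days — not constant, but cyclic with period 3.
The events fall on every Monday, Wednesday and Sunday.
The following Monday is April 16, 2018.
Next Wednesday: April 18, 2018.
Next Sunday: April 22, 2018.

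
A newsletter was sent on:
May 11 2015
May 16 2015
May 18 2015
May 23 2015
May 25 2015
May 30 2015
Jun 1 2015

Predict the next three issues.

Jun 6 2015, Jun 8 2015, Jun 13 2015

The gap pattern 5, 2, 5, 2, 5, 2 repeats every 2 events.
These are the Mondays and Saturdays of each week.
The following Saturday is Jun 6 2015.
The following Monday is Jun 8 2015.
The following Saturday is Jun 13 2015.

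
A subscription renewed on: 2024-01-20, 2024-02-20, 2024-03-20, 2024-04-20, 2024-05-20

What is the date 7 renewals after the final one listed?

2024-12-20

Gaps: 31, 29, 31, 30 days — not constant. Every event is on the 20th of the month.
Pattern: the 20th of each month.
Next: June 2024 → 2024-06-20.
July 2024: 2024-07-20.
August 2024: 2024-08-20.
Next: September 2024 → 2024-09-20.
Next: October 2024 → 2024-10-20.
November 2024: 2024-11-20.
Next: December 2024 → 2024-12-20.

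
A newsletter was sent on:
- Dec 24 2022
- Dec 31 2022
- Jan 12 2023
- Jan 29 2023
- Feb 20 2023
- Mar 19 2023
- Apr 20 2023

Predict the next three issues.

The spacing grows by 5 each time: 7, 12, 17, 22, 27, 32 days.
Next gap: 37 days. Apr 20 2023 + 37 days = May 27 2023.
Next gap: 42 days. May 27 2023 + 42 days = Jul 8 2023.
Next gap: 47 days. Jul 8 2023 + 47 days = Aug 24 2023.

May 27 2023, Jul 8 2023, Aug 24 2023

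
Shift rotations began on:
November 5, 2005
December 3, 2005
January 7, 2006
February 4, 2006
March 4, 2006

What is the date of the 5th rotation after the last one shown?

August 5, 2006

These are Saturdays at 28- or 35-day spacing (28, 35, 28, 28).
The pattern: 1st Saturday of the month.
1st Saturday of April 2006: April 1, 2006.
May 2006 — 1st Saturday is May 6, 2006.
June 2006 — 1st Saturday is June 3, 2006.
July 2006 — 1st Saturday is July 1, 2006.
August 2006 — 1st Saturday is August 5, 2006.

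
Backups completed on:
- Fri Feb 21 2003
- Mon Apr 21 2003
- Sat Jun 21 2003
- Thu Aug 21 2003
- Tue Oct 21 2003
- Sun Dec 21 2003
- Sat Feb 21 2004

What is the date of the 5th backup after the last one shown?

Gaps: 59, 61, 61, 61, 61, 62 days — not constant. Every event is on the 21st of the month.
Pattern: the 21st of every 2 months.
April 2004: Wed Apr 21 2004.
Next: June 2004 → Mon Jun 21 2004.
Next: August 2004 → Sat Aug 21 2004.
October 2004: Thu Oct 21 2004.
Next: December 2004 → Tue Dec 21 2004.

Tue Dec 21 2004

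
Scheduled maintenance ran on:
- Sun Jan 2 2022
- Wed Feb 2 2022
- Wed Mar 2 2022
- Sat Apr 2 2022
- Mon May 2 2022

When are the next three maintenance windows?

The day-of-month is always 2 (31, 28, 31, 30 days between events).
So this recurs on the 2nd of each month.
Next: June 2022 → Thu Jun 2 2022.
July 2022: Sat Jul 2 2022.
August 2022: Tue Aug 2 2022.

Thu Jun 2 2022, Sat Jul 2 2022, Tue Aug 2 2022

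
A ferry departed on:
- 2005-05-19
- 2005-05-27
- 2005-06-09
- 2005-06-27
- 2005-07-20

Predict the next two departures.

The spacing grows by 5 each time: 8, 13, 18, 23 days.
Next gap: 28 days. 2005-07-20 + 28 days = 2005-08-17.
Next gap: 33 days. 2005-08-17 + 33 days = 2005-09-19.

2005-08-17, 2005-09-19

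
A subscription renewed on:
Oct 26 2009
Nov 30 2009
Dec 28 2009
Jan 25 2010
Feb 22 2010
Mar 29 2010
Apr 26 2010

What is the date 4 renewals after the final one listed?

All Mondays; the gaps (35, 28, 28, 28, 35, 28) vary with month length.
This is the last Monday of each month.
May 2010 ends with Monday May 31 2010.
Last Monday of June 2010: Jun 28 2010.
July 2010 ends with Monday Jul 26 2010.
Last Monday of August 2010: Aug 30 2010.

Aug 30 2010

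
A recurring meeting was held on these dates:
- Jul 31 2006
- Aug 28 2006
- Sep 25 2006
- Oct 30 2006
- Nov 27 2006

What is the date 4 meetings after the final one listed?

Mar 26 2007

These are Mondays with 28, 28, 35, 28-day gaps.
Each is the final Monday of its month — Jul 31 2006 is past the 28th, so '4th Monday' doesn't fit.
Last Monday of December 2006: Dec 25 2006.
January 2007 ends with Monday Jan 29 2007.
February 2007 ends with Monday Feb 26 2007.
Last Monday of March 2007: Mar 26 2007.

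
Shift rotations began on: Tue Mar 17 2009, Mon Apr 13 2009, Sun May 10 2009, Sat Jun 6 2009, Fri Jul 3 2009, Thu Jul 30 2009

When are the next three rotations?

Wed Aug 26 2009, Tue Sep 22 2009, Mon Oct 19 2009

Every event comes 27 days after the last (27, 27, 27, 27, 27).
Thu Jul 30 2009 + 27 days = Wed Aug 26 2009.
Wed Aug 26 2009 + 27 days = Tue Sep 22 2009.
Tue Sep 22 2009 + 27 days = Mon Oct 19 2009.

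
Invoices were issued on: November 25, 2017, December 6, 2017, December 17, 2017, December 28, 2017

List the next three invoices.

The spacing is 11, 11, 11 days — always 11 days.
December 28, 2017 + 11 days = January 8, 2018.
January 8, 2018 + 11 days = January 19, 2018.
January 19, 2018 + 11 days = January 30, 2018.

January 8, 2018; January 19, 2018; January 30, 2018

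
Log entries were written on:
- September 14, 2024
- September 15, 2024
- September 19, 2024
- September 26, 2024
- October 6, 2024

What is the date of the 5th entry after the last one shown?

Intervals are 1, 4, 7, 10 days — an arithmetic progression with common difference 3.
Next gap: 13 days. October 6, 2024 + 13 days = October 19, 2024.
Next gap: 16 days. October 19, 2024 + 16 days = November 4, 2024.
Next gap: 19 days. November 4, 2024 + 19 days = November 23, 2024.
Next gap: 22 days. November 23, 2024 + 22 days = December 15, 2024.
Next gap: 25 days. December 15, 2024 + 25 days = January 9, 2025.

January 9, 2025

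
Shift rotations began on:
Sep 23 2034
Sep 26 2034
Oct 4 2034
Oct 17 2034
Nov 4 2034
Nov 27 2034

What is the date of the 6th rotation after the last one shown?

Intervals are 3, 8, 13, 18, 23 days — an arithmetic progression with common difference 5.
Next gap: 28 days. Nov 27 2034 + 28 days = Dec 25 2034.
Next gap: 33 days. Dec 25 2034 + 33 days = Jan 27 2035.
Next gap: 38 days. Jan 27 2035 + 38 days = Mar 6 2035.
Next gap: 43 days. Mar 6 2035 + 43 days = Apr 18 2035.
Next gap: 48 days. Apr 18 2035 + 48 days = Jun 5 2035.
Next gap: 53 days. Jun 5 2035 + 53 days = Jul 28 2035.

Jul 28 2035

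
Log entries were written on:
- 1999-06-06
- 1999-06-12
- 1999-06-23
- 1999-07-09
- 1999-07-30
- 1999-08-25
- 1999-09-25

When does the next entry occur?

1999-10-31

Gaps: 6, 11, 16, 21, 26, 31 days — each gap is 5 larger than the previous one.
Next gap: 36 days. 1999-09-25 + 36 days = 1999-10-31.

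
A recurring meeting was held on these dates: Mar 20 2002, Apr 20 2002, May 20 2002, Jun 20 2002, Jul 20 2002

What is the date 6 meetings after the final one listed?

Jan 20 2003

Each date is the 20th; the gaps (31, 30, 31, 30) track the month lengths.
The rule is the 20th of each month.
August 2002: Aug 20 2002.
September 2002: Sep 20 2002.
Next: October 2002 → Oct 20 2002.
Next: November 2002 → Nov 20 2002.
Next: December 2002 → Dec 20 2002.
Next: January 2003 → Jan 20 2003.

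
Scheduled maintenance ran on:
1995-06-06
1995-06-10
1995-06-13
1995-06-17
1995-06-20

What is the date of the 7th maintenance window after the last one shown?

1995-07-15

Every event lands on a Tuesday or Saturday (gaps cycle 4, 3, 4, 3).
So the schedule is: every Tuesday and Saturday.
Next Saturday: 1995-06-24.
Next Tuesday: 1995-06-27.
Next Saturday: 1995-07-01.
The following Tuesday is 1995-07-04.
The following Saturday is 1995-07-08.
Next Tuesday: 1995-07-11.
Next Saturday: 1995-07-15.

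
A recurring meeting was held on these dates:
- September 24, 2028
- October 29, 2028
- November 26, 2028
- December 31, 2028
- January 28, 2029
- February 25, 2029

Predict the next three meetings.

March 25, 2029; April 29, 2029; May 27, 2029

Every date is a Sunday; gaps 35, 28, 35, 28, 28 days.
Each is the last Sunday of its month (at least one falls on the 29th or later, ruling out '4th Sunday').
Last Sunday of March 2029: March 25, 2029.
Last Sunday of April 2029: April 29, 2029.
Last Sunday of May 2029: May 27, 2029.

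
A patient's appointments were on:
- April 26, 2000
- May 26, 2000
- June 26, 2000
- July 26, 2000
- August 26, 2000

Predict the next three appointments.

Gaps: 30, 31, 30, 31 days — not constant. Every event is on the 26th of the month.
Pattern: the 26th of each month.
September 2000: September 26, 2000.
Next: October 2000 → October 26, 2000.
Next: November 2000 → November 26, 2000.

September 26, 2000; October 26, 2000; November 26, 2000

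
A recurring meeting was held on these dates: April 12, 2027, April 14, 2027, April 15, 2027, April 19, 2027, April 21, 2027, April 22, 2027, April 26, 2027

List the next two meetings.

April 28, 2027; April 29, 2027

Every event lands on a Monday or Wednesday or Thursday (gaps cycle 2, 1, 4, 2, 1, 4).
So the schedule is: every Monday, Wednesday and Thursday.
The following Wednesday is April 28, 2027.
Next Thursday: April 29, 2027.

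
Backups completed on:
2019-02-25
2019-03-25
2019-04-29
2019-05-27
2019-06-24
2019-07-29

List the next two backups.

Every date is a Monday; gaps 28, 35, 28, 28, 35 days.
Each is the last Monday of its month (at least one falls on the 29th or later, ruling out '4th Monday').
Last Monday of August 2019: 2019-08-26.
September 2019 ends with Monday 2019-09-30.

2019-08-26, 2019-09-30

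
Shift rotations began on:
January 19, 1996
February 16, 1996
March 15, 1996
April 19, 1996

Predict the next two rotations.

May 17, 1996; June 21, 1996

Gaps: 28, 28, 35 days — a mix of 28 and 35. Every date is a Friday.
Each is the 3rd Friday of its month.
May 1996 — 3rd Friday is May 17, 1996.
June 1996 — 3rd Friday is June 21, 1996.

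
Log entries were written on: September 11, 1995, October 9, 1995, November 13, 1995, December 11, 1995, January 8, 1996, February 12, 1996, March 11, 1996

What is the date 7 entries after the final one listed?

October 14, 1996

All dates are Mondays, 28, 35, 28, 28, 35, 28 days apart.
Specifically, the 2nd Monday of each month.
2nd Monday of April 1996: April 8, 1996.
2nd Monday of May 1996: May 13, 1996.
2nd Monday of June 1996: June 10, 1996.
July 1996 — 2nd Monday is July 8, 1996.
2nd Monday of August 1996: August 12, 1996.
September 1996 — 2nd Monday is September 9, 1996.
October 1996 — 2nd Monday is October 14, 1996.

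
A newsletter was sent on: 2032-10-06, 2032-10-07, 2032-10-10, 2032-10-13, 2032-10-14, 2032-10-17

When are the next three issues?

2032-10-20, 2032-10-21, 2032-10-24

The gap pattern 1, 3, 3, 1, 3 repeats every 3 events.
These are the Wednesdays, Thursdays and Sundays of each week.
Next Wednesday: 2032-10-20.
The following Thursday is 2032-10-21.
Next Sunday: 2032-10-24.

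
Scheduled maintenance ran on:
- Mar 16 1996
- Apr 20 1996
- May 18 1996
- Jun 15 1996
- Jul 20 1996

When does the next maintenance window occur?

All dates are Saturdays, 35, 28, 28, 35 days apart.
Specifically, the 3rd Saturday of each month.
August 1996 — 3rd Saturday is Aug 17 1996.

Aug 17 1996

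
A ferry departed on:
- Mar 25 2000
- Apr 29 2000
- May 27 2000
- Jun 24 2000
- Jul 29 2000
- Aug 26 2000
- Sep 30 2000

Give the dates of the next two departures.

These are Saturdays with 35, 28, 28, 35, 28, 35-day gaps.
Each is the final Saturday of its month — Apr 29 2000 is past the 28th, so '4th Saturday' doesn't fit.
October 2000 ends with Saturday Oct 28 2000.
November 2000 ends with Saturday Nov 25 2000.

Oct 28 2000, Nov 25 2000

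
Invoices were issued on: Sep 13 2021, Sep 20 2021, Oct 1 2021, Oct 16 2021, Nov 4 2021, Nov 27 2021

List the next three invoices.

The spacing grows by 4 each time: 7, 11, 15, 19, 23 days.
Next gap: 27 days. Nov 27 2021 + 27 days = Dec 24 2021.
Next gap: 31 days. Dec 24 2021 + 31 days = Jan 24 2022.
Next gap: 35 days. Jan 24 2022 + 35 days = Feb 28 2022.

Dec 24 2021, Jan 24 2022, Feb 28 2022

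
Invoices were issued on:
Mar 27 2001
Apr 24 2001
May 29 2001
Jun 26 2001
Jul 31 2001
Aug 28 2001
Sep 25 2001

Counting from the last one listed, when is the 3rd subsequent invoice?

These are Tuesdays with 28, 35, 28, 35, 28, 28-day gaps.
Each is the final Tuesday of its month — May 29 2001 is past the 28th, so '4th Tuesday' doesn't fit.
October 2001 ends with Tuesday Oct 30 2001.
Last Tuesday of November 2001: Nov 27 2001.
December 2001 ends with Tuesday Dec 25 2001.

Dec 25 2001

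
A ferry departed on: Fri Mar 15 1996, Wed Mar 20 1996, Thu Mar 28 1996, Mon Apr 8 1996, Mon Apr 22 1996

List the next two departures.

Thu May 9 1996, Wed May 29 1996

Gaps: 5, 8, 11, 14 days — each gap is 3 larger than the previous one.
Next gap: 17 days. Mon Apr 22 1996 + 17 days = Thu May 9 1996.
Next gap: 20 days. Thu May 9 1996 + 20 days = Wed May 29 1996.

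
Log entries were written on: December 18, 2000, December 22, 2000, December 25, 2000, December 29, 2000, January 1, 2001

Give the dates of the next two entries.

January 5, 2001; January 8, 2001

The gap pattern 4, 3, 4, 3 repeats every 2 events.
These are the Mondays and Fridays of each week.
The following Friday is January 5, 2001.
Next Monday: January 8, 2001.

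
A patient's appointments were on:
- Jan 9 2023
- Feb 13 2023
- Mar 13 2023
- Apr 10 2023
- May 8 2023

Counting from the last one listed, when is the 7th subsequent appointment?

Gaps: 35, 28, 28, 28 days — a mix of 28 and 35. Every date is a Monday.
Each is the 2nd Monday of its month.
June 2023 — 2nd Monday is Jun 12 2023.
2nd Monday of July 2023: Jul 10 2023.
2nd Monday of August 2023: Aug 14 2023.
September 2023 — 2nd Monday is Sep 11 2023.
October 2023 — 2nd Monday is Oct 9 2023.
November 2023 — 2nd Monday is Nov 13 2023.
2nd Monday of December 2023: Dec 11 2023.

Dec 11 2023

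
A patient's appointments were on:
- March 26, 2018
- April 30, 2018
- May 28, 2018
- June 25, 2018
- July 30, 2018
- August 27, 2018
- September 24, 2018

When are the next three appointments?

All Mondays; the gaps (35, 28, 28, 35, 28, 28) vary with month length.
This is the last Monday of each month.
October 2018 ends with Monday October 29, 2018.
November 2018 ends with Monday November 26, 2018.
December 2018 ends with Monday December 31, 2018.

October 29, 2018; November 26, 2018; December 31, 2018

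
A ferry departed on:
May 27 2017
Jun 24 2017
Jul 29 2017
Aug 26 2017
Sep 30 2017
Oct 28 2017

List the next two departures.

Nov 25 2017, Dec 30 2017

These are Saturdays with 28, 35, 28, 35, 28-day gaps.
Each is the final Saturday of its month — Jul 29 2017 is past the 28th, so '4th Saturday' doesn't fit.
Last Saturday of November 2017: Nov 25 2017.
Last Saturday of December 2017: Dec 30 2017.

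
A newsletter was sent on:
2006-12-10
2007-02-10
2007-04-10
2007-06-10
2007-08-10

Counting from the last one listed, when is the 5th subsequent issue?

2008-06-10

Gaps: 62, 59, 61, 61 days — not constant. Every event is on the 10th of the month.
Pattern: the 10th of every 2 months.
Next: October 2007 → 2007-10-10.
Next: December 2007 → 2007-12-10.
February 2008: 2008-02-10.
April 2008: 2008-04-10.
Next: June 2008 → 2008-06-10.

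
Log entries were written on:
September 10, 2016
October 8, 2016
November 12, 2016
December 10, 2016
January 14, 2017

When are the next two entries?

These are Saturdays at 28- or 35-day spacing (28, 35, 28, 35).
The pattern: 2nd Saturday of the month.
2nd Saturday of February 2017: February 11, 2017.
March 2017 — 2nd Saturday is March 11, 2017.

February 11, 2017; March 11, 2017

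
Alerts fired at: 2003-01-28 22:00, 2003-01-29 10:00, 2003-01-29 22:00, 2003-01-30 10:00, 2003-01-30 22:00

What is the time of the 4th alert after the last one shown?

2003-02-01 22:00

The interval is a steady 12 hours (12, 12, 12, 12).
2003-01-30 22:00 + 12 h = 2003-01-31 10:00.
2003-01-31 10:00 + 12 h = 2003-01-31 22:00.
2003-01-31 22:00 + 12 h = 2003-02-01 10:00.
2003-02-01 10:00 + 12 h = 2003-02-01 22:00.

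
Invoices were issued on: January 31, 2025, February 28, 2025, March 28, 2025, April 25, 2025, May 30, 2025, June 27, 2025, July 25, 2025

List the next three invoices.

Every date is a Friday; gaps 28, 28, 28, 35, 28, 28 days.
Each is the last Friday of its month (at least one falls on the 29th or later, ruling out '4th Friday').
August 2025 ends with Friday August 29, 2025.
Last Friday of September 2025: September 26, 2025.
Last Friday of October 2025: October 31, 2025.

August 29, 2025; September 26, 2025; October 31, 2025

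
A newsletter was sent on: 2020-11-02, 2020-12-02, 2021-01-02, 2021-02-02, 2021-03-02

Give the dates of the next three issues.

2021-04-02, 2021-05-02, 2021-06-02

The day-of-month is always 2 (30, 31, 31, 28 days between events).
So this recurs on the 2nd of each month.
Next: April 2021 → 2021-04-02.
May 2021: 2021-05-02.
June 2021: 2021-06-02.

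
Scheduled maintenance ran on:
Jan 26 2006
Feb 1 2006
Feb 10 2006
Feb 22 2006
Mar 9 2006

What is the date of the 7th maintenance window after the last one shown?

Sep 14 2006

The spacing grows by 3 each time: 6, 9, 12, 15 days.
Next gap: 18 days. Mar 9 2006 + 18 days = Mar 27 2006.
Next gap: 21 days. Mar 27 2006 + 21 days = Apr 17 2006.
Next gap: 24 days. Apr 17 2006 + 24 days = May 11 2006.
Next gap: 27 days. May 11 2006 + 27 days = Jun 7 2006.
Next gap: 30 days. Jun 7 2006 + 30 days = Jul 7 2006.
Next gap: 33 days. Jul 7 2006 + 33 days = Aug 9 2006.
Next gap: 36 days. Aug 9 2006 + 36 days = Sep 14 2006.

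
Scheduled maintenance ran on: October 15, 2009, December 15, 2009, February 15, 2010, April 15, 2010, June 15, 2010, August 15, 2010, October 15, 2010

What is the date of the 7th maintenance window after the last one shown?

December 15, 2011

Gaps: 61, 62, 59, 61, 61, 61 days — not constant. Every event is on the 15th of the month.
Pattern: the 15th of every 2 months.
Next: December 2010 → December 15, 2010.
February 2011: February 15, 2011.
Next: April 2011 → April 15, 2011.
June 2011: June 15, 2011.
August 2011: August 15, 2011.
Next: October 2011 → October 15, 2011.
December 2011: December 15, 2011.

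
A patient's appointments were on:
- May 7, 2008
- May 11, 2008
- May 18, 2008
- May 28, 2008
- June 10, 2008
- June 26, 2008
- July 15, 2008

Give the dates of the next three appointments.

August 6, 2008; August 31, 2008; September 28, 2008

Intervals are 4, 7, 10, 13, 16, 19 days — an arithmetic progression with common difference 3.
Next gap: 22 days. July 15, 2008 + 22 days = August 6, 2008.
Next gap: 25 days. August 6, 2008 + 25 days = August 31, 2008.
Next gap: 28 days. August 31, 2008 + 28 days = September 28, 2008.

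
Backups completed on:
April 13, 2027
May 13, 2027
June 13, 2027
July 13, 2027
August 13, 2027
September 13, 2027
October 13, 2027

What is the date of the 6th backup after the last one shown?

The day-of-month is always 13 (30, 31, 30, 31, 31, 30 days between events).
So this recurs on the 13th of each month.
November 2027: November 13, 2027.
December 2027: December 13, 2027.
Next: January 2028 → January 13, 2028.
February 2028: February 13, 2028.
Next: March 2028 → March 13, 2028.
Next: April 2028 → April 13, 2028.

April 13, 2028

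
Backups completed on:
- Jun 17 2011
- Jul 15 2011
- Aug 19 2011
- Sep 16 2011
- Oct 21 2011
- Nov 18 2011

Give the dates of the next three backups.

Gaps: 28, 35, 28, 35, 28 days — a mix of 28 and 35. Every date is a Friday.
Each is the 3rd Friday of its month.
December 2011 — 3rd Friday is Dec 16 2011.
3rd Friday of January 2012: Jan 20 2012.
3rd Friday of February 2012: Feb 17 2012.

Dec 16 2011, Jan 20 2012, Feb 17 2012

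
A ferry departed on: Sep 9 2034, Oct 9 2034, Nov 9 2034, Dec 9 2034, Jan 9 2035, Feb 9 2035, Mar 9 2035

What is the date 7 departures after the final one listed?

Oct 9 2035

The day-of-month is always 9 (30, 31, 30, 31, 31, 28 days between events).
So this recurs on the 9th of each month.
Next: April 2035 → Apr 9 2035.
May 2035: May 9 2035.
June 2035: Jun 9 2035.
Next: July 2035 → Jul 9 2035.
Next: August 2035 → Aug 9 2035.
Next: September 2035 → Sep 9 2035.
Next: October 2035 → Oct 9 2035.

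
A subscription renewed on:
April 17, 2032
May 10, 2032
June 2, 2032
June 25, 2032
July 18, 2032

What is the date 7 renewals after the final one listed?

December 26, 2032

Every event comes 23 days after the last (23, 23, 23, 23).
July 18, 2032 + 23 days = August 10, 2032.
August 10, 2032 + 23 days = September 2, 2032.
September 2, 2032 + 23 days = September 25, 2032.
September 25, 2032 + 23 days = October 18, 2032.
October 18, 2032 + 23 days = November 10, 2032.
November 10, 2032 + 23 days = December 3, 2032.
December 3, 2032 + 23 days = December 26, 2032.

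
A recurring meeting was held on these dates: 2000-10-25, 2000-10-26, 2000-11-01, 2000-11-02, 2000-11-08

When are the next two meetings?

Gaps: 1, 6, 1, 6 days — not constant, but cyclic with period 2.
The events fall on every Wednesday and Thursday.
The following Thursday is 2000-11-09.
The following Wednesday is 2000-11-15.

2000-11-09, 2000-11-15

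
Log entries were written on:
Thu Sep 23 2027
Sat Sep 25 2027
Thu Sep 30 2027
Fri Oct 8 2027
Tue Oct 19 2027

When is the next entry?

Tue Nov 2 2027

Gaps: 2, 5, 8, 11 days — each gap is 3 larger than the previous one.
Next gap: 14 days. Tue Oct 19 2027 + 14 days = Tue Nov 2 2027.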